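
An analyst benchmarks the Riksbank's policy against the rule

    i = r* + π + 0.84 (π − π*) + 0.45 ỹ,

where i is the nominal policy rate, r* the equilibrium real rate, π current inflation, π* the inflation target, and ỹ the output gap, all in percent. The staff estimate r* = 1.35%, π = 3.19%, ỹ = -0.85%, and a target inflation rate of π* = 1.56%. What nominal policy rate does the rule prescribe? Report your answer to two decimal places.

i = 1.35 + 3.19 + 0.84 × (3.19 − 1.56) + 0.45 × (-0.85)
   = 1.35 + 3.19 + 1.3692 − 0.3825 = 5.53

5.53%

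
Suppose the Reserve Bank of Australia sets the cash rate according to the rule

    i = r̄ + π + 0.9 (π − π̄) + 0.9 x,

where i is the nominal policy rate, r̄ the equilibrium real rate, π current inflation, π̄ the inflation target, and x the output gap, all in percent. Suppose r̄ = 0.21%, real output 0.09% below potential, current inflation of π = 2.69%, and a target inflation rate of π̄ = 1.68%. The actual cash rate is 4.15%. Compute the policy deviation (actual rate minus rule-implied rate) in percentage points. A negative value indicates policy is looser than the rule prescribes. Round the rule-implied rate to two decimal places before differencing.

0.42 pp

Output 0.09% below potential → x = -0.09.
i = 0.21 + 2.69 + 0.9 × (2.69 − 1.68) + 0.9 × (-0.09)
   = 0.21 + 2.69 + 0.909 − 0.081 = 3.73
Deviation = 4.15 − 3.73 = 0.42 pp.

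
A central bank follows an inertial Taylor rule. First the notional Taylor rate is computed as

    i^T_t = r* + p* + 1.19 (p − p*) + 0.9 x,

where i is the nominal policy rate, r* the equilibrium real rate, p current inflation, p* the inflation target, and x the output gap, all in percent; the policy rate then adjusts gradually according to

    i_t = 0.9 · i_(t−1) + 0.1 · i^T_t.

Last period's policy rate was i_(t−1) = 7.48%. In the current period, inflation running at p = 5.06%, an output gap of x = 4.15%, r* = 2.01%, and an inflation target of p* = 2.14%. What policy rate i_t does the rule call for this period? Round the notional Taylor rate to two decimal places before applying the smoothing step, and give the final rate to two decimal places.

7.87%

i^T_t = 2.01 + 2.14 + 1.19 × (5.06 − 2.14) + 0.9 × 4.15
   = 2.01 + 2.14 + 3.4748 + 3.735 = 11.36
i_t = 0.9 × 7.48 + 0.1 × 11.36 = 6.732 + 1.136 = 7.87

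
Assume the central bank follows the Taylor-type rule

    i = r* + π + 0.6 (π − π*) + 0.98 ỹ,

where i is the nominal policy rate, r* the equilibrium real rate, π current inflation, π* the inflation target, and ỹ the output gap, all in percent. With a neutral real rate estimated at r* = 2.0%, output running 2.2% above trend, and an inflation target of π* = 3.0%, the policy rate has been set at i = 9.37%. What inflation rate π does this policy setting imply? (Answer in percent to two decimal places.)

4.38%

Output 2.2% above potential → ỹ = 2.2.
Collecting π: i = r* + (1 + 0.6) π − 0.6 π* + 0.98 ỹ
1.6 π = 9.37 − 2.0 + 0.6 × 3.0 − 0.98 × 2.2 = 7.014
π = 7.014 / 1.6 = 4.38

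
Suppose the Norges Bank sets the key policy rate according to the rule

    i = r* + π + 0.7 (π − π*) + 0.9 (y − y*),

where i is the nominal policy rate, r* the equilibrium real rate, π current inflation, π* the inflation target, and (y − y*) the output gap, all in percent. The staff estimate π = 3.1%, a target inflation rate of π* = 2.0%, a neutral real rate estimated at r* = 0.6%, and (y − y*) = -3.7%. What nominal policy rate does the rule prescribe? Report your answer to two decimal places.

i = 0.6 + 3.1 + 0.7 × (3.1 − 2.0) + 0.9 × (-3.7)
   = 0.6 + 3.1 + 0.77 − 3.33 = 1.14

1.14%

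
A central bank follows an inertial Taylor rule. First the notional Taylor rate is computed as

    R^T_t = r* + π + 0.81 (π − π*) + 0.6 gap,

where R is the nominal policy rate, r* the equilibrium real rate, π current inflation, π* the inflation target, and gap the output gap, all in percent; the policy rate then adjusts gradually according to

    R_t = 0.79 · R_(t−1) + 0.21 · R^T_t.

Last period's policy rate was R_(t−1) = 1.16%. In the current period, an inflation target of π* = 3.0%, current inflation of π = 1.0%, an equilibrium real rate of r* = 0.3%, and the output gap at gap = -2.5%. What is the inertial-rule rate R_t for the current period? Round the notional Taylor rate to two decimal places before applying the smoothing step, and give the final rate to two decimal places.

0.53%

R^T_t = 0.3 + 1.0 + 0.81 × (1.0 − 3.0) + 0.6 × (-2.5)
   = 0.3 + 1 − 1.62 − 1.5 = -1.82
R_t = 0.79 × 1.16 + 0.21 × (-1.82) = 0.9164 − 0.3822 = 0.53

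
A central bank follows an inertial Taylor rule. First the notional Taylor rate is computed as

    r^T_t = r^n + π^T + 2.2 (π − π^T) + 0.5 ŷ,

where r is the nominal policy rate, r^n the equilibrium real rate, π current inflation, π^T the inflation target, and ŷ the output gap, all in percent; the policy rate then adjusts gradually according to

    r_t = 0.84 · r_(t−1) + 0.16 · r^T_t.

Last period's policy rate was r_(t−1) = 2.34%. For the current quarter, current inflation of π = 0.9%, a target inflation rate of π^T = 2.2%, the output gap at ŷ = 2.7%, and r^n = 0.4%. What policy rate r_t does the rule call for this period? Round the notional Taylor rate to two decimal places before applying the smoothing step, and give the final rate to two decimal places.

r^T_t = 0.4 + 2.2 + 2.2 × (0.9 − 2.2) + 0.5 × 2.7
   = 0.4 + 2.2 − 2.86 + 1.35 = 1.09
r_t = 0.84 × 2.34 + 0.16 × 1.09 = 1.9656 + 0.1744 = 2.14

2.14%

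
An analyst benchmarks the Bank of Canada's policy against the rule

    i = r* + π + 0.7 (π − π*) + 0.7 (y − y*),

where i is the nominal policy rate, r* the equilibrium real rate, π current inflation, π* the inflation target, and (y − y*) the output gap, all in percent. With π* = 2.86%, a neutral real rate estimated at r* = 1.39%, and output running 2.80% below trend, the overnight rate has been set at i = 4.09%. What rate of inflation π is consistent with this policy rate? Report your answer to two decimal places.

Output 2.80% below potential → (y − y*) = -2.80.
Collecting π: i = r* + (1 + 0.7) π − 0.7 π* + 0.7 (y − y*)
1.7 π = 4.09 − 1.39 + 0.7 × 2.86 − 0.7 × (-2.80) = 6.662
π = 6.662 / 1.7 = 3.92

3.92%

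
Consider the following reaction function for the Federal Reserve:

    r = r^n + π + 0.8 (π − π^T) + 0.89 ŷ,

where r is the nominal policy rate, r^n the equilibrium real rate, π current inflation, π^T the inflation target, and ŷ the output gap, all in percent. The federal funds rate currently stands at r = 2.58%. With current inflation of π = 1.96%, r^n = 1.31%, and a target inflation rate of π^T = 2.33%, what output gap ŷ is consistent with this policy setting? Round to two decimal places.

-0.44%

0.89 ŷ = 2.58 − 1.31 − 1.96 − 0.8 × (1.96 − 2.33) = -0.394
ŷ = -0.394 / 0.89 = -0.44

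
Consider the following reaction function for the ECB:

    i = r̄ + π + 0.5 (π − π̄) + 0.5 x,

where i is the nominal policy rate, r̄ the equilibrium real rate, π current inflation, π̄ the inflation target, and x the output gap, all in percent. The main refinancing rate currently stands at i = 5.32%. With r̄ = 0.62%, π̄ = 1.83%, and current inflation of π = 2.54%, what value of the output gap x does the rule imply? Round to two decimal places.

3.61%

0.5 x = 5.32 − 0.62 − 2.54 − 0.5 × (2.54 − 1.83) = 1.805
x = 1.805 / 0.5 = 3.61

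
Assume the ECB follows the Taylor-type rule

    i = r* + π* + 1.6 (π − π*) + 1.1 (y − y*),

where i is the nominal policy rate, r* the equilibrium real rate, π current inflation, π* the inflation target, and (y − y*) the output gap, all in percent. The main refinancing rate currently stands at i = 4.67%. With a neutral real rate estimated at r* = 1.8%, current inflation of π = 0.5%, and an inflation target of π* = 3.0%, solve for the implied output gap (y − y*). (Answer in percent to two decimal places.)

3.52%

1.1 (y − y*) = 4.67 − 1.8 − 3.0 − 1.6 × (0.5 − 3.0) = 3.87
(y − y*) = 3.87 / 1.1 = 3.52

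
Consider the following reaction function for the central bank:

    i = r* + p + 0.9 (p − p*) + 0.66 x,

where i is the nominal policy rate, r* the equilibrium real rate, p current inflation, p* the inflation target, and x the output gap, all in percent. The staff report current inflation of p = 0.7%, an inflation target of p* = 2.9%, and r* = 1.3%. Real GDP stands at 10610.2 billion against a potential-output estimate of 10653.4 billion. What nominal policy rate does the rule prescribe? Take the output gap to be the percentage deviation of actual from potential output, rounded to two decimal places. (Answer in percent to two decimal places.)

Output gap = 100 × (10610.2 − 10653.4) / 10653.4 = -0.41%.
i = 1.30 + 0.70 + 0.9 × (0.70 − 2.90) + 0.66 × (-0.41)
   = 1.30 + 0.7 − 1.98 − 0.2706 = -0.25

-0.25%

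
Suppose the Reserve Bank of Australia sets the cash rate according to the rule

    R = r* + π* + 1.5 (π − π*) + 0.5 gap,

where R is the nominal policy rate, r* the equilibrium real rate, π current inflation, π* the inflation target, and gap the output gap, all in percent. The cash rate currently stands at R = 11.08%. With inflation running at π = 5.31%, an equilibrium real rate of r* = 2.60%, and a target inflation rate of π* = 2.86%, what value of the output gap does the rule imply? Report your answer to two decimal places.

0.5 gap = 11.08 − 2.60 − 2.86 − 1.5 × (5.31 − 2.86) = 1.945
gap = 1.945 / 0.5 = 3.89

3.89%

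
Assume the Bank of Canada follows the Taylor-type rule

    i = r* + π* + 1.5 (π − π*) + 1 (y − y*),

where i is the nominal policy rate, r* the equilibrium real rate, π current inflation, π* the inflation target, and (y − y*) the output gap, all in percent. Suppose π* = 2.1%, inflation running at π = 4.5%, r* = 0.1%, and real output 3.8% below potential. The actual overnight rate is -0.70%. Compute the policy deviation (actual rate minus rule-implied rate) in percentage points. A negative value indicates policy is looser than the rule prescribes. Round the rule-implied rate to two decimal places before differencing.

Output 3.8% below potential → (y − y*) = -3.8.
i = 0.1 + 2.1 + 1.5 × (4.5 − 2.1) + 1 × (-3.8)
   = 0.1 + 2.1 + 3.6 − 3.8 = 2.00
Deviation = -0.70 − 2.00 = -2.70 pp.

-2.70 pp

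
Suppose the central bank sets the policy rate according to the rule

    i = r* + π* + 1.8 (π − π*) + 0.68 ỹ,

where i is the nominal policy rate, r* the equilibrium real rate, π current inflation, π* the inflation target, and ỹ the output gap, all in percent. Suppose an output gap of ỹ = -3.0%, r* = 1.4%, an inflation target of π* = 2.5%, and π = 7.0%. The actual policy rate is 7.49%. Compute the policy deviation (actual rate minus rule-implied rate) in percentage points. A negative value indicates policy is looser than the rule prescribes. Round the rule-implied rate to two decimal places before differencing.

i = 1.4 + 2.5 + 1.8 × (7.0 − 2.5) + 0.68 × (-3.0)
   = 1.4 + 2.5 + 8.1 − 2.04 = 9.96
Deviation = 7.49 − 9.96 = -2.47 pp.

-2.47 pp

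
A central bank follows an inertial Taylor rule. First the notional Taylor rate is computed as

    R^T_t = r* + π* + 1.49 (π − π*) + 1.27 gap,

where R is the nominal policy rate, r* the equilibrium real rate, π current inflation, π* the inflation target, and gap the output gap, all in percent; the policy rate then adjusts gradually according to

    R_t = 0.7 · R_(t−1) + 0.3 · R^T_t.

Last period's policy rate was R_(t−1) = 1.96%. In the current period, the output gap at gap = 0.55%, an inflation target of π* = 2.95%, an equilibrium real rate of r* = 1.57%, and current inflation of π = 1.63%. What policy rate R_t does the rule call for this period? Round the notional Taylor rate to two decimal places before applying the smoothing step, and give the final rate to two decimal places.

2.35%

R^T_t = 1.57 + 2.95 + 1.49 × (1.63 − 2.95) + 1.27 × 0.55
   = 1.57 + 2.95 − 1.9668 + 0.6985 = 3.25
R_t = 0.7 × 1.96 + 0.3 × 3.25 = 1.372 + 0.975 = 2.35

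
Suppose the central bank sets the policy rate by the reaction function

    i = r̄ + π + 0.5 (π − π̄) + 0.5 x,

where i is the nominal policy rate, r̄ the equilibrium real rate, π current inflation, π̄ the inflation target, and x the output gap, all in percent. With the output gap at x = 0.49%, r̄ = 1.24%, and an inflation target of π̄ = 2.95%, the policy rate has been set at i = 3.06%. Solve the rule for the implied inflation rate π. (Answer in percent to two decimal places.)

2.03%

Collecting π: i = r̄ + (1 + 0.5) π − 0.5 π̄ + 0.5 x
1.5 π = 3.06 − 1.24 + 0.5 × 2.95 − 0.5 × 0.49 = 3.05
π = 3.05 / 1.5 = 2.03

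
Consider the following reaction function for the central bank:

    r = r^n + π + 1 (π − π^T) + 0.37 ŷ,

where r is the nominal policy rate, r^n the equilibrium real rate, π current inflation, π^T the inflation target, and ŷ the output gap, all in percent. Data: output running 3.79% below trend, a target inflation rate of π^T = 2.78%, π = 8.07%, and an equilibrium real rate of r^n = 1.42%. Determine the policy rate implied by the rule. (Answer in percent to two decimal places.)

13.38%

Output 3.79% below potential → ŷ = -3.79.
r = 1.42 + 8.07 + 1 × (8.07 − 2.78) + 0.37 × (-3.79)
   = 1.42 + 8.07 + 5.29 − 1.4023 = 13.38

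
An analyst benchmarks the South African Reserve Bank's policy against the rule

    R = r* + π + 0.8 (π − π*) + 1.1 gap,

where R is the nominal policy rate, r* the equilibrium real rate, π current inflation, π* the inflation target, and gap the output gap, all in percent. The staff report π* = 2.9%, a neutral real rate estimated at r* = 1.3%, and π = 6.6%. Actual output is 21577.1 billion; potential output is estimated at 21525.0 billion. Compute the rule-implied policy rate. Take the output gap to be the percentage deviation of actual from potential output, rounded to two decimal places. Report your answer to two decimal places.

11.12%

Output gap = 100 × (21577.1 − 21525.0) / 21525.0 = 0.24%.
R = 1.30 + 6.60 + 0.8 × (6.60 − 2.90) + 1.1 × 0.24
   = 1.30 + 6.6 + 2.96 + 0.264 = 11.12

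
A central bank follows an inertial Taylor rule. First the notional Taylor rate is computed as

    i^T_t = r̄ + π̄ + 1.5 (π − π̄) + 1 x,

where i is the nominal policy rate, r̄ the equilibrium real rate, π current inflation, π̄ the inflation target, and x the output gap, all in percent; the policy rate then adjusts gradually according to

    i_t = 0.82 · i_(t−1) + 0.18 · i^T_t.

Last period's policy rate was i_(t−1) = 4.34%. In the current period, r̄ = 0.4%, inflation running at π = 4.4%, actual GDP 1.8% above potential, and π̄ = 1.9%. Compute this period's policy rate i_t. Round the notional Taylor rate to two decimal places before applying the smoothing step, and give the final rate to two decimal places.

Output 1.8% above potential → x = 1.8.
i^T_t = 0.4 + 1.9 + 1.5 × (4.4 − 1.9) + 1 × 1.8
   = 0.4 + 1.9 + 3.75 + 1.8 = 7.85
i_t = 0.82 × 4.34 + 0.18 × 7.85 = 3.5588 + 1.413 = 4.97

4.97%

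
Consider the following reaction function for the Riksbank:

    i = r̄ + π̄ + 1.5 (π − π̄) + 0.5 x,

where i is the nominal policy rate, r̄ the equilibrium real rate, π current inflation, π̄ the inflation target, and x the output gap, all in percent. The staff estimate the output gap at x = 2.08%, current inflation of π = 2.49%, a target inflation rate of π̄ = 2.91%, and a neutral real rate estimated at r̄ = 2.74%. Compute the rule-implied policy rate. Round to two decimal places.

i = 2.74 + 2.91 + 1.5 × (2.49 − 2.91) + 0.5 × 2.08
   = 2.74 + 2.91 − 0.63 + 1.04 = 6.06

6.06%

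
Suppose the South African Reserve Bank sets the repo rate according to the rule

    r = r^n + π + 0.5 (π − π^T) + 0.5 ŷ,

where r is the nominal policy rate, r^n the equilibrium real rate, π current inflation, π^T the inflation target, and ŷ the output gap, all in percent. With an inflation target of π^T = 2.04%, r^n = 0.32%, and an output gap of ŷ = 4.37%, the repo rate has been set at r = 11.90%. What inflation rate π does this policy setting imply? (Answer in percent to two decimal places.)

Collecting π: r = r^n + (1 + 0.5) π − 0.5 π^T + 0.5 ŷ
1.5 π = 11.90 − 0.32 + 0.5 × 2.04 − 0.5 × 4.37 = 10.415
π = 10.415 / 1.5 = 6.94

6.94%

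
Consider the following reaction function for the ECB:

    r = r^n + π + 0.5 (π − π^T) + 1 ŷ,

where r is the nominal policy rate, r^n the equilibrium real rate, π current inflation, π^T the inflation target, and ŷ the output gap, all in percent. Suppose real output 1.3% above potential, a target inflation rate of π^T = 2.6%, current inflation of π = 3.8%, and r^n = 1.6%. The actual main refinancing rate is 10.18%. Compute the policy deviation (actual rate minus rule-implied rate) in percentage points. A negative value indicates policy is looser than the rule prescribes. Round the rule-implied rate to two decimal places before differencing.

Output 1.3% above potential → ŷ = 1.3.
r = 1.6 + 3.8 + 0.5 × (3.8 − 2.6) + 1 × 1.3
   = 1.6 + 3.8 + 0.6 + 1.3 = 7.30
Deviation = 10.18 − 7.30 = 2.88 pp.

2.88 pp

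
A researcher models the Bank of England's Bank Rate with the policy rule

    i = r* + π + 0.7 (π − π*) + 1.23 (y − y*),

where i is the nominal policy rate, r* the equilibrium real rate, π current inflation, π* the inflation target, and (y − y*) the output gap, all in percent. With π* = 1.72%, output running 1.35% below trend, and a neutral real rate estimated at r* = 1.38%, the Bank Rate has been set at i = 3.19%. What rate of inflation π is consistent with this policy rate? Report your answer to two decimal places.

Output 1.35% below potential → (y − y*) = -1.35.
Collecting π: i = r* + (1 + 0.7) π − 0.7 π* + 1.23 (y − y*)
1.7 π = 3.19 − 1.38 + 0.7 × 1.72 − 1.23 × (-1.35) = 4.6745
π = 4.6745 / 1.7 = 2.75

2.75%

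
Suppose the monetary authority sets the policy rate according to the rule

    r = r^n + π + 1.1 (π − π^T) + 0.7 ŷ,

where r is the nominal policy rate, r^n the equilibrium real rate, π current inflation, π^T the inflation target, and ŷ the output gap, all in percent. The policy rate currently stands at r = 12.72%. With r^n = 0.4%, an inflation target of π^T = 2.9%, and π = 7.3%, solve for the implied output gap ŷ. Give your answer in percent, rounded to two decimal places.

0.7 ŷ = 12.72 − 0.4 − 7.3 − 1.1 × (7.3 − 2.9) = 0.18
ŷ = 0.18 / 0.7 = 0.26

0.26%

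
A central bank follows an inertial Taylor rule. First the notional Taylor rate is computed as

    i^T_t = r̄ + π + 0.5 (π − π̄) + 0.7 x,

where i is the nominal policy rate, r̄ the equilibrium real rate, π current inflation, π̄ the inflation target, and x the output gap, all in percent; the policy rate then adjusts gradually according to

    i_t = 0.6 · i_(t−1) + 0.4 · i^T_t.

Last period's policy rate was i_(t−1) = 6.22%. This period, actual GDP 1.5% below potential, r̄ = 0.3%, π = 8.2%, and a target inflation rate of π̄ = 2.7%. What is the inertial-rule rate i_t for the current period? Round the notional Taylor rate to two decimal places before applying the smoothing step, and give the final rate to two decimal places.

7.81%

Output 1.5% below potential → x = -1.5.
i^T_t = 0.3 + 8.2 + 0.5 × (8.2 − 2.7) + 0.7 × (-1.5)
   = 0.3 + 8.2 + 2.75 − 1.05 = 10.20
i_t = 0.6 × 6.22 + 0.4 × 10.20 = 3.732 + 4.08 = 7.81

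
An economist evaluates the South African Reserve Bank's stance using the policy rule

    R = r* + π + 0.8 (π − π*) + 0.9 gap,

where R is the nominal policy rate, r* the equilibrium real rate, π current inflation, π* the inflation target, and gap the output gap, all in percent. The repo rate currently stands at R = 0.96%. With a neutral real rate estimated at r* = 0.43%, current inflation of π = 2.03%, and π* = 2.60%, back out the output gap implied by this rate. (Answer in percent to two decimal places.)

0.9 gap = 0.96 − 0.43 − 2.03 − 0.8 × (2.03 − 2.60) = -1.044
gap = -1.044 / 0.9 = -1.16

-1.16%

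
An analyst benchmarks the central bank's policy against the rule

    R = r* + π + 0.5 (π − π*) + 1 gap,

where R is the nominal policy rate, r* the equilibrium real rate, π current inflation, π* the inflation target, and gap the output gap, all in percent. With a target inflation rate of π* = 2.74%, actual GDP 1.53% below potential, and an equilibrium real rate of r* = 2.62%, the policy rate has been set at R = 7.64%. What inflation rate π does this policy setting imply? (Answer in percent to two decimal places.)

Output 1.53% below potential → gap = -1.53.
Collecting π: R = r* + (1 + 0.5) π − 0.5 π* + 1 gap
1.5 π = 7.64 − 2.62 + 0.5 × 2.74 − 1 × (-1.53) = 7.92
π = 7.92 / 1.5 = 5.28

5.28%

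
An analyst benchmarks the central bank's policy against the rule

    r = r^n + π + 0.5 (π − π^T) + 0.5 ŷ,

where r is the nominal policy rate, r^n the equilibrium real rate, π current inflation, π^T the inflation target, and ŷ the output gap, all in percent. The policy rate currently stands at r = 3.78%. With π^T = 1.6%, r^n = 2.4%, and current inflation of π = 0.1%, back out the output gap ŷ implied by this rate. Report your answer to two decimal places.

0.5 ŷ = 3.78 − 2.4 − 0.1 − 0.5 × (0.1 − 1.6) = 2.03
ŷ = 2.03 / 0.5 = 4.06

4.06%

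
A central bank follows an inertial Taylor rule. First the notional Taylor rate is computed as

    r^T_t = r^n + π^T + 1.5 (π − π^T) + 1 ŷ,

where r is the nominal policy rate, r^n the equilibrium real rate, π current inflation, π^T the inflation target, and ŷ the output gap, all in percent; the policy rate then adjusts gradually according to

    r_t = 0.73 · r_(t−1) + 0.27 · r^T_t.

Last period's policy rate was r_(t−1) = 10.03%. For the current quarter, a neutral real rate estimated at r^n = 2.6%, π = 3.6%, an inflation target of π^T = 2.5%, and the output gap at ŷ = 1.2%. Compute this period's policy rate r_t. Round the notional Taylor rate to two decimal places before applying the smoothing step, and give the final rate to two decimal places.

9.47%

r^T_t = 2.6 + 2.5 + 1.5 × (3.6 − 2.5) + 1 × 1.2
   = 2.6 + 2.5 + 1.65 + 1.2 = 7.95
r_t = 0.73 × 10.03 + 0.27 × 7.95 = 7.3219 + 2.1465 = 9.47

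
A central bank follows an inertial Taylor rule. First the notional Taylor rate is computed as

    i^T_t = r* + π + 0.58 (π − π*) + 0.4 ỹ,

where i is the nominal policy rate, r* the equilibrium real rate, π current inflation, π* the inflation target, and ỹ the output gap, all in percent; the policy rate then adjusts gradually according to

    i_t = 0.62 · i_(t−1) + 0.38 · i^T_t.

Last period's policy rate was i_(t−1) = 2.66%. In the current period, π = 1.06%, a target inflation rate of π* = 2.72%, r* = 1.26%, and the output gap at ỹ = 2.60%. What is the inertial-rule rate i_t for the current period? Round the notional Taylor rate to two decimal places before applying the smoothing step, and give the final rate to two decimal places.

i^T_t = 1.26 + 1.06 + 0.58 × (1.06 − 2.72) + 0.4 × 2.60
   = 1.26 + 1.06 − 0.9628 + 1.04 = 2.40
i_t = 0.62 × 2.66 + 0.38 × 2.40 = 1.6492 + 0.912 = 2.56

2.56%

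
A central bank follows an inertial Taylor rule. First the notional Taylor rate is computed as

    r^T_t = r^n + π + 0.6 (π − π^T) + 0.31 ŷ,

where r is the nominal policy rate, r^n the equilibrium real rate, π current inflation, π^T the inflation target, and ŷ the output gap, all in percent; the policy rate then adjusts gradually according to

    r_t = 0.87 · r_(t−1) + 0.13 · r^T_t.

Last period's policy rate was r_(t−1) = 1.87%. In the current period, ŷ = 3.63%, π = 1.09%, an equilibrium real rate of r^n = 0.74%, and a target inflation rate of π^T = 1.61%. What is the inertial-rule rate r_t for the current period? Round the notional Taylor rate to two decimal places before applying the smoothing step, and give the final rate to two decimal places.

1.97%

r^T_t = 0.74 + 1.09 + 0.6 × (1.09 − 1.61) + 0.31 × 3.63
   = 0.74 + 1.09 − 0.312 + 1.1253 = 2.64
r_t = 0.87 × 1.87 + 0.13 × 2.64 = 1.6269 + 0.3432 = 1.97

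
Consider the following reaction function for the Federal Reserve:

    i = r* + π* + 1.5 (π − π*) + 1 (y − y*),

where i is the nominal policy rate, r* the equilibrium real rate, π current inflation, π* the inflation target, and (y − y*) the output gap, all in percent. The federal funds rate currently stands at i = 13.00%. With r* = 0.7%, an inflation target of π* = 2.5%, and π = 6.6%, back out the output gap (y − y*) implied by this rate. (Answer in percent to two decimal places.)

1 (y − y*) = 13.00 − 0.7 − 2.5 − 1.5 × (6.6 − 2.5) = 3.65
(y − y*) = 3.65 / 1 = 3.65

3.65%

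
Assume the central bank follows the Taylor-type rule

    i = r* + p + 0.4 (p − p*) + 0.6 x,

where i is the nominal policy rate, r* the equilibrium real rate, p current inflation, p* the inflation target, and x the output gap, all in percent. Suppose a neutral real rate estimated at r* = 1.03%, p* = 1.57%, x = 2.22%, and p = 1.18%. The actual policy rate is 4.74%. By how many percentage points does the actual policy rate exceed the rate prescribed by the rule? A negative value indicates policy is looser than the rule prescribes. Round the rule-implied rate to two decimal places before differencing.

1.35 pp

i = 1.03 + 1.18 + 0.4 × (1.18 − 1.57) + 0.6 × 2.22
   = 1.03 + 1.18 − 0.156 + 1.332 = 3.39
Deviation = 4.74 − 3.39 = 1.35 pp.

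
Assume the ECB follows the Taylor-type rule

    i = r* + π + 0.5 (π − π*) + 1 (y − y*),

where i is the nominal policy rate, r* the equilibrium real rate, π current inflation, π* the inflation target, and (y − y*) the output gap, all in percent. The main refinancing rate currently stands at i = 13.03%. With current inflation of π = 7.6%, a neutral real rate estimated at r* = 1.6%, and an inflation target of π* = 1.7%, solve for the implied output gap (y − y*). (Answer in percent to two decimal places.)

0.88%

1 (y − y*) = 13.03 − 1.6 − 7.6 − 0.5 × (7.6 − 1.7) = 0.88
(y − y*) = 0.88 / 1 = 0.88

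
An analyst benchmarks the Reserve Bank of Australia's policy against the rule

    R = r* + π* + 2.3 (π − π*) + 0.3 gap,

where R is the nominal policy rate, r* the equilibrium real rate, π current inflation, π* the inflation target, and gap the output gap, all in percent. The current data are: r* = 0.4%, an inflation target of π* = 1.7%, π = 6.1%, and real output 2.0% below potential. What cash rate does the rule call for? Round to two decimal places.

11.62%

Output 2.0% below potential → gap = -2.0.
R = 0.4 + 1.7 + 2.3 × (6.1 − 1.7) + 0.3 × (-2.0)
   = 0.4 + 1.7 + 10.12 − 0.6 = 11.62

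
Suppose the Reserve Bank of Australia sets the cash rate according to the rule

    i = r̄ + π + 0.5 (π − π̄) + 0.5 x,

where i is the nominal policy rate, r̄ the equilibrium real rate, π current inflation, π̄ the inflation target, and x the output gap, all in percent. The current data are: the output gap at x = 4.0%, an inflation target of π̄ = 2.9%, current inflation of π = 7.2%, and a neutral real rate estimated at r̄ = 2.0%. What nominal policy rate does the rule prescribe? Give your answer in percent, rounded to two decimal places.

i = 2.0 + 7.2 + 0.5 × (7.2 − 2.9) + 0.5 × 4.0
   = 2.0 + 7.2 + 2.15 + 2 = 13.35

13.35%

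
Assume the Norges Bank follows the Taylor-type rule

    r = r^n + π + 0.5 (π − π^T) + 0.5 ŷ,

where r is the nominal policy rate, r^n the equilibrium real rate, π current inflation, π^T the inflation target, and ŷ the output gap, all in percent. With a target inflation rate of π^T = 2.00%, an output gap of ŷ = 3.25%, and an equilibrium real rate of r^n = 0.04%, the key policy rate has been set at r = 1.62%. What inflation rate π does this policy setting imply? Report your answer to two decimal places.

Collecting π: r = r^n + (1 + 0.5) π − 0.5 π^T + 0.5 ŷ
1.5 π = 1.62 − 0.04 + 0.5 × 2.00 − 0.5 × 3.25 = 0.955
π = 0.955 / 1.5 = 0.64

0.64%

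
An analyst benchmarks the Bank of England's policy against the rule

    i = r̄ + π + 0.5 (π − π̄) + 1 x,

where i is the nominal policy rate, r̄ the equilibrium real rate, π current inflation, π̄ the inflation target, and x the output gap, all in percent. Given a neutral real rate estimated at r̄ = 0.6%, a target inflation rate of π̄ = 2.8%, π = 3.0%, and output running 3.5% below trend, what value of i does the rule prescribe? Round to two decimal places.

0.20%

Output 3.5% below potential → x = -3.5.
i = 0.6 + 3.0 + 0.5 × (3.0 − 2.8) + 1 × (-3.5)
   = 0.6 + 3 + 0.1 − 3.5 = 0.20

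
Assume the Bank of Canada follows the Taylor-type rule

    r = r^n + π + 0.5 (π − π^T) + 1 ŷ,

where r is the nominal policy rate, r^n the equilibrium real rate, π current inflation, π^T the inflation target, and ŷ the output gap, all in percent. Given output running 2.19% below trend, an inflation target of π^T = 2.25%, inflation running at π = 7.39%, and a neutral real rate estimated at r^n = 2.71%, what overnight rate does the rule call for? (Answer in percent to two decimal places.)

10.48%

Output 2.19% below potential → ŷ = -2.19.
r = 2.71 + 7.39 + 0.5 × (7.39 − 2.25) + 1 × (-2.19)
   = 2.71 + 7.39 + 2.57 − 2.19 = 10.48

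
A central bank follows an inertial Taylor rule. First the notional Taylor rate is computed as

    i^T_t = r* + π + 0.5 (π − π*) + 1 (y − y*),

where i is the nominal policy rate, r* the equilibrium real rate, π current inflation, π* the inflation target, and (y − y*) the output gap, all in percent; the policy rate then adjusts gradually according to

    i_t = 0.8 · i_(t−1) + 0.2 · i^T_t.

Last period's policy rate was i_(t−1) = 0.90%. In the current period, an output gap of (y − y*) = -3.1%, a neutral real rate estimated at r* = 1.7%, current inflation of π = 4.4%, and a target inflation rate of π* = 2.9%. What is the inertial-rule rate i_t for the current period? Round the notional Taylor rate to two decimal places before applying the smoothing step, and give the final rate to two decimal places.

i^T_t = 1.7 + 4.4 + 0.5 × (4.4 − 2.9) + 1 × (-3.1)
   = 1.7 + 4.4 + 0.75 − 3.1 = 3.75
i_t = 0.8 × 0.90 + 0.2 × 3.75 = 0.72 + 0.75 = 1.47

1.47%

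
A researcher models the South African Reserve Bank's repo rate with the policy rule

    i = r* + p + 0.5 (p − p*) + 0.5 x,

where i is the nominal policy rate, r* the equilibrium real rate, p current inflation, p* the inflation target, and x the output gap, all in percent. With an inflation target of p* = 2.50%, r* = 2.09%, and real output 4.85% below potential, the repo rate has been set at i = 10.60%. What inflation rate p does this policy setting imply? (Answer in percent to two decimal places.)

8.12%

Output 4.85% below potential → x = -4.85.
Collecting p: i = r* + (1 + 0.5) p − 0.5 p* + 0.5 x
1.5 p = 10.60 − 2.09 + 0.5 × 2.50 − 0.5 × (-4.85) = 12.185
p = 12.185 / 1.5 = 8.12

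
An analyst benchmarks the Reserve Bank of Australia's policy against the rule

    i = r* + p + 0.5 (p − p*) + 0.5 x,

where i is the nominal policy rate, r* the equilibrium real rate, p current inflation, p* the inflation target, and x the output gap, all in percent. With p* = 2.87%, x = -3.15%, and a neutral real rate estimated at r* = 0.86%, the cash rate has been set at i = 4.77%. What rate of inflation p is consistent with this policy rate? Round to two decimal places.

Collecting p: i = r* + (1 + 0.5) p − 0.5 p* + 0.5 x
1.5 p = 4.77 − 0.86 + 0.5 × 2.87 − 0.5 × (-3.15) = 6.92
p = 6.92 / 1.5 = 4.61

4.61%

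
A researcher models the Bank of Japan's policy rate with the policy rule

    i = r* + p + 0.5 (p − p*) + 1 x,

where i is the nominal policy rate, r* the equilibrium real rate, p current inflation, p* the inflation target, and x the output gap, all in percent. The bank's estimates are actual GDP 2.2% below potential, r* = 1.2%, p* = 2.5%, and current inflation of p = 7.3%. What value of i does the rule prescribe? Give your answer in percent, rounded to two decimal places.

8.70%

Output 2.2% below potential → x = -2.2.
i = 1.2 + 7.3 + 0.5 × (7.3 − 2.5) + 1 × (-2.2)
   = 1.2 + 7.3 + 2.4 − 2.2 = 8.70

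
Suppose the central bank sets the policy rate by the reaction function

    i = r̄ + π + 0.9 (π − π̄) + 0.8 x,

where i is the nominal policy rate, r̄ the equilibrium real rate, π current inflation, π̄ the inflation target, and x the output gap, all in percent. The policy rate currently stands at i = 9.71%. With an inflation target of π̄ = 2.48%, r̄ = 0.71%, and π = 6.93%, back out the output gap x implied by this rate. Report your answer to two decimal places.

0.8 x = 9.71 − 0.71 − 6.93 − 0.9 × (6.93 − 2.48) = -1.935
x = -1.935 / 0.8 = -2.42

-2.42%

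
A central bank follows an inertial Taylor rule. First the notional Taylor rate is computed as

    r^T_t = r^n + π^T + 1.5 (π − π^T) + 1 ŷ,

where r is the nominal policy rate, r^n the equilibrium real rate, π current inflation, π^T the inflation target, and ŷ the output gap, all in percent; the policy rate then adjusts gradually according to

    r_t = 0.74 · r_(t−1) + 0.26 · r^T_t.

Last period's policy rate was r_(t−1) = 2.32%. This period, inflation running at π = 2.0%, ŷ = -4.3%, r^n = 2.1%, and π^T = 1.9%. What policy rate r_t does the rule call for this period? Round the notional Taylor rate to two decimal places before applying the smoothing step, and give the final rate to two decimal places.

r^T_t = 2.1 + 1.9 + 1.5 × (2.0 − 1.9) + 1 × (-4.3)
   = 2.1 + 1.9 + 0.15 − 4.3 = -0.15
r_t = 0.74 × 2.32 + 0.26 × (-0.15) = 1.7168 − 0.039 = 1.68

1.68%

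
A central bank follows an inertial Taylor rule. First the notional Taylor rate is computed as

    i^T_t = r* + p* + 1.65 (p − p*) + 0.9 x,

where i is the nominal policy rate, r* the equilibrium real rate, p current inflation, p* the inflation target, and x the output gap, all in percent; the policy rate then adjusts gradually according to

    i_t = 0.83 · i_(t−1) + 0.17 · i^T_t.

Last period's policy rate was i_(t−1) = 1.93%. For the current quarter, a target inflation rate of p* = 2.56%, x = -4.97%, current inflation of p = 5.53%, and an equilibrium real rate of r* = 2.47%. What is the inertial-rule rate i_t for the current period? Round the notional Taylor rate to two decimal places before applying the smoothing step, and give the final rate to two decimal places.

2.53%

i^T_t = 2.47 + 2.56 + 1.65 × (5.53 − 2.56) + 0.9 × (-4.97)
   = 2.47 + 2.56 + 4.9005 − 4.473 = 5.46
i_t = 0.83 × 1.93 + 0.17 × 5.46 = 1.6019 + 0.9282 = 2.53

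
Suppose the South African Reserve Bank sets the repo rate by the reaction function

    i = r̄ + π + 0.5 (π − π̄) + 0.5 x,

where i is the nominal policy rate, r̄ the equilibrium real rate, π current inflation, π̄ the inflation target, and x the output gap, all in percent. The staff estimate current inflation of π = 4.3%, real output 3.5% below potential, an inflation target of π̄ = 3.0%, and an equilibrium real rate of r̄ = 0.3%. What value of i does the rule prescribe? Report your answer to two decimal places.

Output 3.5% below potential → x = -3.5.
i = 0.3 + 4.3 + 0.5 × (4.3 − 3.0) + 0.5 × (-3.5)
   = 0.3 + 4.3 + 0.65 − 1.75 = 3.50

3.50%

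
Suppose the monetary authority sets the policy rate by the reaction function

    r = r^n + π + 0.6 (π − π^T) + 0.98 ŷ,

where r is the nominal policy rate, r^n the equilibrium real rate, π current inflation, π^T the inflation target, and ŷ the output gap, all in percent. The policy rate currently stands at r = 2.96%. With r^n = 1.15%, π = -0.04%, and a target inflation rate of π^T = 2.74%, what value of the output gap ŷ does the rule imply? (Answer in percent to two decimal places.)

3.59%

0.98 ŷ = 2.96 − 1.15 − (-0.04) − 0.6 × ((-0.04) − 2.74) = 3.518
ŷ = 3.518 / 0.98 = 3.59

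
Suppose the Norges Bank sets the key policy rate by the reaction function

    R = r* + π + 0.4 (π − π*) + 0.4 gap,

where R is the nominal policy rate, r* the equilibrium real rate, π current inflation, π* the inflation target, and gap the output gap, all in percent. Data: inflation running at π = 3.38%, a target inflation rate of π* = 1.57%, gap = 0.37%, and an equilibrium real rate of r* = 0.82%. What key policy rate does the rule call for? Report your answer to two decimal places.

5.07%

R = 0.82 + 3.38 + 0.4 × (3.38 − 1.57) + 0.4 × 0.37
   = 0.82 + 3.38 + 0.724 + 0.148 = 5.07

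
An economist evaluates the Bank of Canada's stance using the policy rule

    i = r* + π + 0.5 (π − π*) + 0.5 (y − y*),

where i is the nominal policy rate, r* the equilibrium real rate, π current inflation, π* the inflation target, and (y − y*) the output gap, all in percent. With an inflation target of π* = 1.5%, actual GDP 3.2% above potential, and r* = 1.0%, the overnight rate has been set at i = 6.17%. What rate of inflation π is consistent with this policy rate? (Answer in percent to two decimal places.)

2.88%

Output 3.2% above potential → (y − y*) = 3.2.
Collecting π: i = r* + (1 + 0.5) π − 0.5 π* + 0.5 (y − y*)
1.5 π = 6.17 − 1.0 + 0.5 × 1.5 − 0.5 × 3.2 = 4.32
π = 4.32 / 1.5 = 2.88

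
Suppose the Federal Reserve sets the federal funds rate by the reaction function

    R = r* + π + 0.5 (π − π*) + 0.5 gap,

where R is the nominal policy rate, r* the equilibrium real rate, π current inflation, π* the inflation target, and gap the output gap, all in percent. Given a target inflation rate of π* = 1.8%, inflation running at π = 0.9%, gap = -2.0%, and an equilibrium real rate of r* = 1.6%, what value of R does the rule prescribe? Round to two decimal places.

1.05%

R = 1.6 + 0.9 + 0.5 × (0.9 − 1.8) + 0.5 × (-2.0)
   = 1.6 + 0.9 − 0.45 − 1 = 1.05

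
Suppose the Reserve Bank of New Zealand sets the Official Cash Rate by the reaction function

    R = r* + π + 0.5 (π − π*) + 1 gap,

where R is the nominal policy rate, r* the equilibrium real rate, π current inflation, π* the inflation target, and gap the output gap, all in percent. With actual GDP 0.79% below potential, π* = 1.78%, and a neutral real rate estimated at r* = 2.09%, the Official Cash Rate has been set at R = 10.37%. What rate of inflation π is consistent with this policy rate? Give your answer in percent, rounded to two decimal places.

Output 0.79% below potential → gap = -0.79.
Collecting π: R = r* + (1 + 0.5) π − 0.5 π* + 1 gap
1.5 π = 10.37 − 2.09 + 0.5 × 1.78 − 1 × (-0.79) = 9.96
π = 9.96 / 1.5 = 6.64

6.64%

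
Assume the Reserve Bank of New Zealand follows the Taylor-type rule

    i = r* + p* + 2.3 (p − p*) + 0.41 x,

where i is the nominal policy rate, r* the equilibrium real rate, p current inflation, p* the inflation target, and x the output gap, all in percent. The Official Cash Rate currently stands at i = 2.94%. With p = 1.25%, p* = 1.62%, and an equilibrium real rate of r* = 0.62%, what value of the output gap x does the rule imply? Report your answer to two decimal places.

3.78%

0.41 x = 2.94 − 0.62 − 1.62 − 2.3 × (1.25 − 1.62) = 1.551
x = 1.551 / 0.41 = 3.78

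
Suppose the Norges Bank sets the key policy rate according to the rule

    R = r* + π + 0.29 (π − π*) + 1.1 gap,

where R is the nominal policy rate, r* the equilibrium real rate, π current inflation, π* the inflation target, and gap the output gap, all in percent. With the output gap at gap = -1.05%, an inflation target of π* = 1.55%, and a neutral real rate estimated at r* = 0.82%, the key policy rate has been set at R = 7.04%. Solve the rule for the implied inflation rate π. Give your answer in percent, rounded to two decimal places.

Collecting π: R = r* + (1 + 0.29) π − 0.29 π* + 1.1 gap
1.29 π = 7.04 − 0.82 + 0.29 × 1.55 − 1.1 × (-1.05) = 7.8245
π = 7.8245 / 1.29 = 6.07

6.07%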